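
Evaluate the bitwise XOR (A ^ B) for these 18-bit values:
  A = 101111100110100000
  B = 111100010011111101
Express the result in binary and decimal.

Apply ^ to each column (1 where bits differ):
  101111100110100000
^ 111100010011111101
--------------------
  010011110101011101

Answer: 010011110101011101 (81245)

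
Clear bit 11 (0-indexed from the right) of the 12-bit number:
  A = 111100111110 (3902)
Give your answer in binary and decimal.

Mask = ~(1 << 11) = 011111111111
Bit 11 of A is 1, so AND-ing with the mask clears it to 0.
  111100111110
& 011111111111
--------------
  011100111110

Answer: 011100111110 (1854)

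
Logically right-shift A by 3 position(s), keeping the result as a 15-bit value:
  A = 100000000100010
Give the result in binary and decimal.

Logical shift right by 3: drop the bottom 3 bit(s), prepend 3 zero(s) on the left.
  100000000100010  ->  keep [100000000100], discard [010], prepend 000
= 000100000000100

Answer: 000100000000100 (2052)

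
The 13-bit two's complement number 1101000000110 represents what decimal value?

MSB is 1, so the value is negative. Find the magnitude:
1. Invert bits:  0010111111001
2. Add 1:        0010111111010  = 1530
3. Apply sign:   -1530

Answer: -1530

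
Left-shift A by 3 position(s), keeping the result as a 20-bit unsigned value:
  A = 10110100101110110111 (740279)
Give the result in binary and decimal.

Shift left by 3: drop the top 3 bit(s), append 3 zero(s) on the right.
  10110100101110110111  ->  discard [101], keep [10100101110110111], append 000
= 10100101110110111000

Answer: 10100101110110111000 (679352)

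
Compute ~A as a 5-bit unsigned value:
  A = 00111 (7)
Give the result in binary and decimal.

Flip each bit (0->1, 1->0):
  00111
  11000

Answer: 11000 (24)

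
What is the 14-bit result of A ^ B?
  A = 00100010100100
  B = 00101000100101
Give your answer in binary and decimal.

Apply ^ to each column (1 where bits differ):
  00100010100100
^ 00101000100101
----------------
  00001010000001

Answer: 00001010000001 (641)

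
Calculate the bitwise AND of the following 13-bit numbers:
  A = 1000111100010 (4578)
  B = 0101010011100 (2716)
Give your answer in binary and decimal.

Apply & to each column (1 only where both bits are 1):
  1000111100010
& 0101010011100
---------------
  0000010000000

Answer: 0000010000000 (128)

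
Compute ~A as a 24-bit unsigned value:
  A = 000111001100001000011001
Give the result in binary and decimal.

Flip each bit (0->1, 1->0):
  000111001100001000011001
  111000110011110111100110

Answer: 111000110011110111100110 (14892518)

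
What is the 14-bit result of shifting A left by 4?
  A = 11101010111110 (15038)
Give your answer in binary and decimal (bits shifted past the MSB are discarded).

Shift left by 4: drop the top 4 bit(s), append 4 zero(s) on the right.
  11101010111110  ->  discard [1110], keep [1010111110], append 0000
= 10101111100000

Answer: 10101111100000 (11232)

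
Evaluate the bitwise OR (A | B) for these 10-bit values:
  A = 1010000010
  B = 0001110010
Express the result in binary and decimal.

Apply | to each column (1 where either bit is 1):
  1010000010
| 0001110010
------------
  1011110010

Answer: 1011110010 (754)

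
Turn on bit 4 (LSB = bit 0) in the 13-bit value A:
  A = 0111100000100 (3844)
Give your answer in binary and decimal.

Mask = 1 << 4 = 0000000010000
Bit 4 of A is 0, so OR-ing with the mask flips it to 1.
  0111100000100
| 0000000010000
---------------
  0111100010100

Answer: 0111100010100 (3860)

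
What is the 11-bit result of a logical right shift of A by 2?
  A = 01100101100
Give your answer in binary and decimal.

Logical shift right by 2: drop the bottom 2 bit(s), prepend 2 zero(s) on the left.
  01100101100  ->  keep [011001011], discard [00], prepend 00
= 00011001011

Answer: 00011001011 (203)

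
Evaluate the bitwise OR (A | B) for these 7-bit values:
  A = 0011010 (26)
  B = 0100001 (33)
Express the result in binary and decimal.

Apply | to each column (1 where either bit is 1):
  0011010
| 0100001
---------
  0111011

Answer: 0111011 (59)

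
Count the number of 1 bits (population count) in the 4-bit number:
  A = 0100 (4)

0100
1-bits at positions (from bit 0 = LSB): 2
Count = 1

Answer: 1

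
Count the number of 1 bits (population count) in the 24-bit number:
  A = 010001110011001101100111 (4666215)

010001110011001101100111
1-bits at positions (from bit 0 = LSB): 0, 1, 2, 5, 6, 8, 9, 12, 13, 16, 17, 18, 22
Count = 13

Answer: 13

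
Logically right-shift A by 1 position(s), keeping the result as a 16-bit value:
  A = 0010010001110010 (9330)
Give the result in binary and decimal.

Logical shift right by 1: drop the bottom 1 bit(s), prepend 1 zero(s) on the left.
  0010010001110010  ->  keep [001001000111001], discard [0], prepend 0
= 0001001000111001

Answer: 0001001000111001 (4665)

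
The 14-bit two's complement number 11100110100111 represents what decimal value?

MSB is 1, so the value is negative. Find the magnitude:
1. Invert bits:  00011001011000
2. Add 1:        00011001011001  = 1625
3. Apply sign:   -1625

Answer: -1625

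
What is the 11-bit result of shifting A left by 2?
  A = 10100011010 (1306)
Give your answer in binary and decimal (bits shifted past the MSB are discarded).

Shift left by 2: drop the top 2 bit(s), append 2 zero(s) on the right.
  10100011010  ->  discard [10], keep [100011010], append 00
= 10001101000

Answer: 10001101000 (1128)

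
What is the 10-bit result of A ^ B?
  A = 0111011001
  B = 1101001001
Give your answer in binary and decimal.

Apply ^ to each column (1 where bits differ):
  0111011001
^ 1101001001
------------
  1010010000

Answer: 1010010000 (656)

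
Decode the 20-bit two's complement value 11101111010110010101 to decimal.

MSB is 1, so the value is negative. Find the magnitude:
1. Invert bits:  00010000101001101010
2. Add 1:        00010000101001101011  = 68203
3. Apply sign:   -68203

Answer: -68203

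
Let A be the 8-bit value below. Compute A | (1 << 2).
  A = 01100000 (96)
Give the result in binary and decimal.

Mask = 1 << 2 = 00000100
Bit 2 of A is 0, so OR-ing with the mask flips it to 1.
  01100000
| 00000100
----------
  01100100

Answer: 01100100 (100)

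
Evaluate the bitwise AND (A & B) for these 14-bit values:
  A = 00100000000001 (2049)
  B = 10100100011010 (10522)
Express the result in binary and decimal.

Apply & to each column (1 only where both bits are 1):
  00100000000001
& 10100100011010
----------------
  00100000000000

Answer: 00100000000000 (2048)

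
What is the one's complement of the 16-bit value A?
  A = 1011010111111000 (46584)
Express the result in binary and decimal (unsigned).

Flip each bit (0->1, 1->0):
  1011010111111000
  0100101000000111

Answer: 0100101000000111 (18951)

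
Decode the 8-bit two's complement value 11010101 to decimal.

MSB is 1, so the value is negative. Find the magnitude:
1. Invert bits:  00101010
2. Add 1:        00101011  = 43
3. Apply sign:   -43

Answer: -43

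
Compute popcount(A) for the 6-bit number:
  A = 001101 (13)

001101
1-bits at positions (from bit 0 = LSB): 0, 2, 3
Count = 3

Answer: 3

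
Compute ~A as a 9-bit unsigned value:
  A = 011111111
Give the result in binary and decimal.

Flip each bit (0->1, 1->0):
  011111111
  100000000

Answer: 100000000 (256)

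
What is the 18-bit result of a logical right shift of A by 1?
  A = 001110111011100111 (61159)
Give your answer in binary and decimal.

Logical shift right by 1: drop the bottom 1 bit(s), prepend 1 zero(s) on the left.
  001110111011100111  ->  keep [00111011101110011], discard [1], prepend 0
= 000111011101110011

Answer: 000111011101110011 (30579)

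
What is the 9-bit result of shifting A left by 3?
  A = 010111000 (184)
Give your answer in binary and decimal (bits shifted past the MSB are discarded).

Shift left by 3: drop the top 3 bit(s), append 3 zero(s) on the right.
  010111000  ->  discard [010], keep [111000], append 000
= 111000000

Answer: 111000000 (448)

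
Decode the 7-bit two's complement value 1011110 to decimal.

MSB is 1, so the value is negative. Find the magnitude:
1. Invert bits:  0100001
2. Add 1:        0100010  = 34
3. Apply sign:   -34

Answer: -34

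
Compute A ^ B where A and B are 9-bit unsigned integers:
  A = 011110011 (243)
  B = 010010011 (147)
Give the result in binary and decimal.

Apply ^ to each column (1 where bits differ):
  011110011
^ 010010011
-----------
  001100000

Answer: 001100000 (96)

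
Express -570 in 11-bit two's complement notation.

1. Binary of +570:  01000111010
2. Invert bits:     10111000101
3. Add 1:           10111000110

Answer: 10111000110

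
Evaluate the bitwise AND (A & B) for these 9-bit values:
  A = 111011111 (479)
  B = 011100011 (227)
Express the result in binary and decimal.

Apply & to each column (1 only where both bits are 1):
  111011111
& 011100011
-----------
  011000011

Answer: 011000011 (195)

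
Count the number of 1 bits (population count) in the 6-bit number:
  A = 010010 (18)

010010
1-bits at positions (from bit 0 = LSB): 1, 4
Count = 2

Answer: 2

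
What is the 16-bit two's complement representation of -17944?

1. Binary of +17944:  0100011000011000
2. Invert bits:     1011100111100111
3. Add 1:           1011100111101000

Answer: 1011100111101000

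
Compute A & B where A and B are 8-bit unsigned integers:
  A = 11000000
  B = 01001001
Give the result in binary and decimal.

Apply & to each column (1 only where both bits are 1):
  11000000
& 01001001
----------
  01000000

Answer: 01000000 (64)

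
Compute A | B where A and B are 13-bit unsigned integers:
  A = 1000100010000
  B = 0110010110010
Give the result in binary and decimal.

Apply | to each column (1 where either bit is 1):
  1000100010000
| 0110010110010
---------------
  1110110110010

Answer: 1110110110010 (7602)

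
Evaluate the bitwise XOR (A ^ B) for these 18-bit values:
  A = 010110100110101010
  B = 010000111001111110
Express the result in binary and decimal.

Apply ^ to each column (1 where bits differ):
  010110100110101010
^ 010000111001111110
--------------------
  000110011111010100

Answer: 000110011111010100 (26580)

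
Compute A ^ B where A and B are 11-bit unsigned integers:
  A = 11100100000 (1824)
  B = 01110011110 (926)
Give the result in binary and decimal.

Apply ^ to each column (1 where bits differ):
  11100100000
^ 01110011110
-------------
  10010111110

Answer: 10010111110 (1214)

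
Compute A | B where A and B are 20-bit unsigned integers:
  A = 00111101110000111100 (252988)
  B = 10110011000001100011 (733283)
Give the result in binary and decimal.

Apply | to each column (1 where either bit is 1):
  00111101110000111100
| 10110011000001100011
----------------------
  10111111110001111111

Answer: 10111111110001111111 (785535)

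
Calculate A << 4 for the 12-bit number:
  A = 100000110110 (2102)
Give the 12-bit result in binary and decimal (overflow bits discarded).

Shift left by 4: drop the top 4 bit(s), append 4 zero(s) on the right.
  100000110110  ->  discard [1000], keep [00110110], append 0000
= 001101100000

Answer: 001101100000 (864)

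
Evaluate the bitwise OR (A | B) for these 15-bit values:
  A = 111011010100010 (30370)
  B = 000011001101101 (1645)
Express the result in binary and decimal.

Apply | to each column (1 where either bit is 1):
  111011010100010
| 000011001101101
-----------------
  111011011101111

Answer: 111011011101111 (30447)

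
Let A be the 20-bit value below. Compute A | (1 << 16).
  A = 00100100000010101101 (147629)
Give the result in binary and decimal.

Mask = 1 << 16 = 00010000000000000000
Bit 16 of A is 0, so OR-ing with the mask flips it to 1.
  00100100000010101101
| 00010000000000000000
----------------------
  00110100000010101101

Answer: 00110100000010101101 (213165)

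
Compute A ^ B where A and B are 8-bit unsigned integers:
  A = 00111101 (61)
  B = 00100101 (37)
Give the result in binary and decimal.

Apply ^ to each column (1 where bits differ):
  00111101
^ 00100101
----------
  00011000

Answer: 00011000 (24)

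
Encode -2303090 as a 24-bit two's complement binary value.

1. Binary of +2303090:  001000110010010001110010
2. Invert bits:     110111001101101110001101
3. Add 1:           110111001101101110001110

Answer: 110111001101101110001110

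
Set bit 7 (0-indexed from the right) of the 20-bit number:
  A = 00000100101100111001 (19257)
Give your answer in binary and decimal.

Mask = 1 << 7 = 00000000000010000000
Bit 7 of A is 0, so OR-ing with the mask flips it to 1.
  00000100101100111001
| 00000000000010000000
----------------------
  00000100101110111001

Answer: 00000100101110111001 (19385)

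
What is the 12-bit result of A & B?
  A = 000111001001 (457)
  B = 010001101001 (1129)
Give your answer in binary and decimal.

Apply & to each column (1 only where both bits are 1):
  000111001001
& 010001101001
--------------
  000001001001

Answer: 000001001001 (73)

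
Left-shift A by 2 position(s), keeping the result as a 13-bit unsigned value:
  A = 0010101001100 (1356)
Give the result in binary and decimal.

Shift left by 2: drop the top 2 bit(s), append 2 zero(s) on the right.
  0010101001100  ->  discard [00], keep [10101001100], append 00
= 1010100110000

Answer: 1010100110000 (5424)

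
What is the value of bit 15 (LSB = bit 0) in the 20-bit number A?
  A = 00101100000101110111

Bit 15 is the 16th from the right.
  00101100000101110111
      ^
That bit is 1.

Answer: 1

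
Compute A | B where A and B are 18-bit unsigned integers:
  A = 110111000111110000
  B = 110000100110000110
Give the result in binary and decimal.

Apply | to each column (1 where either bit is 1):
  110111000111110000
| 110000100110000110
--------------------
  110111100111110110

Answer: 110111100111110110 (227830)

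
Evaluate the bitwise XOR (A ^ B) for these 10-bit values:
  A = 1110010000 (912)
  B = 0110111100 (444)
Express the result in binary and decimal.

Apply ^ to each column (1 where bits differ):
  1110010000
^ 0110111100
------------
  1000101100

Answer: 1000101100 (556)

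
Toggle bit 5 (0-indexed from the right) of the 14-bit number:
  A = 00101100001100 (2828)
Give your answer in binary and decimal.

Mask = 1 << 5 = 00000000100000
Bit 5 of A is 0; XOR with the mask flips it to 1.
  00101100001100
^ 00000000100000
----------------
  00101100101100

Answer: 00101100101100 (2860)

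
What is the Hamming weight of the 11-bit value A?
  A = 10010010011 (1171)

10010010011
1-bits at positions (from bit 0 = LSB): 0, 1, 4, 7, 10
Count = 5

Answer: 5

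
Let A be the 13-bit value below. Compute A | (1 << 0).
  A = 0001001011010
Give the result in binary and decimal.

Mask = 1 << 0 = 0000000000001
Bit 0 of A is 0, so OR-ing with the mask flips it to 1.
  0001001011010
| 0000000000001
---------------
  0001001011011

Answer: 0001001011011 (603)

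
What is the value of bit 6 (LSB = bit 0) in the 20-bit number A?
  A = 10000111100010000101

Bit 6 is the 7th from the right.
  10000111100010000101
               ^
That bit is 0.

Answer: 0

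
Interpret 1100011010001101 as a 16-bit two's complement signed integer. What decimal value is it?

MSB is 1, so the value is negative. Find the magnitude:
1. Invert bits:  0011100101110010
2. Add 1:        0011100101110011  = 14707
3. Apply sign:   -14707

Answer: -14707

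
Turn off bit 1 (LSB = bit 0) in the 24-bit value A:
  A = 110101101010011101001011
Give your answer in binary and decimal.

Mask = ~(1 << 1) = 111111111111111111111101
Bit 1 of A is 1, so AND-ing with the mask clears it to 0.
  110101101010011101001011
& 111111111111111111111101
--------------------------
  110101101010011101001001

Answer: 110101101010011101001001 (14067529)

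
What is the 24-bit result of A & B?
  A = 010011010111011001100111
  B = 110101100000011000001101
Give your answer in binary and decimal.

Apply & to each column (1 only where both bits are 1):
  010011010111011001100111
& 110101100000011000001101
--------------------------
  010001000000011000000101

Answer: 010001000000011000000101 (4457989)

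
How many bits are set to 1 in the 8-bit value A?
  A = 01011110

01011110
1-bits at positions (from bit 0 = LSB): 1, 2, 3, 4, 6
Count = 5

Answer: 5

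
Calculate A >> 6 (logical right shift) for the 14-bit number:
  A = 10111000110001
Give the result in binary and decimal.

Logical shift right by 6: drop the bottom 6 bit(s), prepend 6 zero(s) on the left.
  10111000110001  ->  keep [10111000], discard [110001], prepend 000000
= 00000010111000

Answer: 00000010111000 (184)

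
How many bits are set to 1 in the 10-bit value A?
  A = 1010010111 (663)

1010010111
1-bits at positions (from bit 0 = LSB): 0, 1, 2, 4, 7, 9
Count = 6

Answer: 6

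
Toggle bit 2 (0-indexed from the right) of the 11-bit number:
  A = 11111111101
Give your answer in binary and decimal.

Mask = 1 << 2 = 00000000100
Bit 2 of A is 1; XOR with the mask flips it to 0.
  11111111101
^ 00000000100
-------------
  11111111001

Answer: 11111111001 (2041)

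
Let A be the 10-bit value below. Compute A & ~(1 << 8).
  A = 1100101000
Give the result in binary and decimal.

Mask = ~(1 << 8) = 1011111111
Bit 8 of A is 1, so AND-ing with the mask clears it to 0.
  1100101000
& 1011111111
------------
  1000101000

Answer: 1000101000 (552)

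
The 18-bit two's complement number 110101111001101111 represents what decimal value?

MSB is 1, so the value is negative. Find the magnitude:
1. Invert bits:  001010000110010000
2. Add 1:        001010000110010001  = 41361
3. Apply sign:   -41361

Answer: -41361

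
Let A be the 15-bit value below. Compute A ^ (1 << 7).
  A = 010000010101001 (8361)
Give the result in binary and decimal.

Mask = 1 << 7 = 000000010000000
Bit 7 of A is 1; XOR with the mask flips it to 0.
  010000010101001
^ 000000010000000
-----------------
  010000000101001

Answer: 010000000101001 (8233)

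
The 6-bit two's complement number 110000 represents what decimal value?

MSB is 1, so the value is negative. Find the magnitude:
1. Invert bits:  001111
2. Add 1:        010000  = 16
3. Apply sign:   -16

Answer: -16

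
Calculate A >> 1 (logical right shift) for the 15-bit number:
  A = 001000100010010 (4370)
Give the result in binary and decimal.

Logical shift right by 1: drop the bottom 1 bit(s), prepend 1 zero(s) on the left.
  001000100010010  ->  keep [00100010001001], discard [0], prepend 0
= 000100010001001

Answer: 000100010001001 (2185)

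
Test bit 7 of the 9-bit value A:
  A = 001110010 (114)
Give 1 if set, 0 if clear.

Bit 7 is the 8th from the right.
  001110010
   ^
That bit is 0.

Answer: 0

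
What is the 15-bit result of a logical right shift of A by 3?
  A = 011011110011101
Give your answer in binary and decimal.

Logical shift right by 3: drop the bottom 3 bit(s), prepend 3 zero(s) on the left.
  011011110011101  ->  keep [011011110011], discard [101], prepend 000
= 000011011110011

Answer: 000011011110011 (1779)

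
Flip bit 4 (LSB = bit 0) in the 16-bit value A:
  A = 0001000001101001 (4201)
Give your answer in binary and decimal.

Mask = 1 << 4 = 0000000000010000
Bit 4 of A is 0; XOR with the mask flips it to 1.
  0001000001101001
^ 0000000000010000
------------------
  0001000001111001

Answer: 0001000001111001 (4217)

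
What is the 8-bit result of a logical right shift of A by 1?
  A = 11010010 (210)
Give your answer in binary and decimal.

Logical shift right by 1: drop the bottom 1 bit(s), prepend 1 zero(s) on the left.
  11010010  ->  keep [1101001], discard [0], prepend 0
= 01101001

Answer: 01101001 (105)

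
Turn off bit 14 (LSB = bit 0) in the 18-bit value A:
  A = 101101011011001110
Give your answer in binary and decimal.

Mask = ~(1 << 14) = 111011111111111111
Bit 14 of A is 1, so AND-ing with the mask clears it to 0.
  101101011011001110
& 111011111111111111
--------------------
  101001011011001110

Answer: 101001011011001110 (169678)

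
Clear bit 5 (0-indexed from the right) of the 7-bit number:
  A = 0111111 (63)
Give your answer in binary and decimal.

Mask = ~(1 << 5) = 1011111
Bit 5 of A is 1, so AND-ing with the mask clears it to 0.
  0111111
& 1011111
---------
  0011111

Answer: 0011111 (31)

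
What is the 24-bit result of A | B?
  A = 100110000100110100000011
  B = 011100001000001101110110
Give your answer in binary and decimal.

Apply | to each column (1 where either bit is 1):
  100110000100110100000011
| 011100001000001101110110
--------------------------
  111110001100111101110111

Answer: 111110001100111101110111 (16306039)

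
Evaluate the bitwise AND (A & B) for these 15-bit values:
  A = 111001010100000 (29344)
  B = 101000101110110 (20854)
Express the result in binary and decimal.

Apply & to each column (1 only where both bits are 1):
  111001010100000
& 101000101110110
-----------------
  101000000100000

Answer: 101000000100000 (20512)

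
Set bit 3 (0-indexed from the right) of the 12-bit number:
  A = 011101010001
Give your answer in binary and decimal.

Mask = 1 << 3 = 000000001000
Bit 3 of A is 0, so OR-ing with the mask flips it to 1.
  011101010001
| 000000001000
--------------
  011101011001

Answer: 011101011001 (1881)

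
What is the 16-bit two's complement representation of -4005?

1. Binary of +4005:  0000111110100101
2. Invert bits:     1111000001011010
3. Add 1:           1111000001011011

Answer: 1111000001011011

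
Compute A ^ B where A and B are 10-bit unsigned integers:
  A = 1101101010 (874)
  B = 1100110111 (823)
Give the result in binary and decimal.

Apply ^ to each column (1 where bits differ):
  1101101010
^ 1100110111
------------
  0001011101

Answer: 0001011101 (93)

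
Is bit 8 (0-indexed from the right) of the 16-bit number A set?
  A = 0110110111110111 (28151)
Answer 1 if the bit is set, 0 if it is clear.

Bit 8 is the 9th from the right.
  0110110111110111
         ^
That bit is 1.

Answer: 1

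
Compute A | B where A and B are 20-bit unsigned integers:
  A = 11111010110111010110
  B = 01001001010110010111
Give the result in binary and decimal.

Apply | to each column (1 where either bit is 1):
  11111010110111010110
| 01001001010110010111
----------------------
  11111011110111010111

Answer: 11111011110111010111 (1031639)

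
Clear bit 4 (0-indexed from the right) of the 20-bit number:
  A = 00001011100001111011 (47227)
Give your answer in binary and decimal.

Mask = ~(1 << 4) = 11111111111111101111
Bit 4 of A is 1, so AND-ing with the mask clears it to 0.
  00001011100001111011
& 11111111111111101111
----------------------
  00001011100001101011

Answer: 00001011100001101011 (47211)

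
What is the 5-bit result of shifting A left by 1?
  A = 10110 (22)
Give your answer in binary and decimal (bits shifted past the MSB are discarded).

Shift left by 1: drop the top 1 bit(s), append 1 zero(s) on the right.
  10110  ->  discard [1], keep [0110], append 0
= 01100

Answer: 01100 (12)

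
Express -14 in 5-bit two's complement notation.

1. Binary of +14:  01110
2. Invert bits:     10001
3. Add 1:           10010

Answer: 10010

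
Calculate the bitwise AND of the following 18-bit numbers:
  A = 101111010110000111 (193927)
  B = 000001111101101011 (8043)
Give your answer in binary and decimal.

Apply & to each column (1 only where both bits are 1):
  101111010110000111
& 000001111101101011
--------------------
  000001010100000011

Answer: 000001010100000011 (5379)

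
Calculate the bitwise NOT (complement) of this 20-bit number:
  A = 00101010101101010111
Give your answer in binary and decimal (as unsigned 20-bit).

Flip each bit (0->1, 1->0):
  00101010101101010111
  11010101010010101000

Answer: 11010101010010101000 (873640)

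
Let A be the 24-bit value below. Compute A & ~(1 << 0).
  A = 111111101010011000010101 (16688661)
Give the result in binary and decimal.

Mask = ~(1 << 0) = 111111111111111111111110
Bit 0 of A is 1, so AND-ing with the mask clears it to 0.
  111111101010011000010101
& 111111111111111111111110
--------------------------
  111111101010011000010100

Answer: 111111101010011000010100 (16688660)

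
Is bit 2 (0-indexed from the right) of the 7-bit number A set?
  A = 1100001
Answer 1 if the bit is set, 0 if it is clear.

Bit 2 is the 3rd from the right.
  1100001
      ^
That bit is 0.

Answer: 0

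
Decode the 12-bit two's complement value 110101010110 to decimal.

MSB is 1, so the value is negative. Find the magnitude:
1. Invert bits:  001010101001
2. Add 1:        001010101010  = 682
3. Apply sign:   -682

Answer: -682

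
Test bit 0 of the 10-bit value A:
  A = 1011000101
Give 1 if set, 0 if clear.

Bit 0 is the 1st from the right.
  1011000101
           ^
That bit is 1.

Answer: 1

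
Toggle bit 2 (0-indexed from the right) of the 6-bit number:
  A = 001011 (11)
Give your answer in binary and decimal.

Mask = 1 << 2 = 000100
Bit 2 of A is 0; XOR with the mask flips it to 1.
  001011
^ 000100
--------
  001111

Answer: 001111 (15)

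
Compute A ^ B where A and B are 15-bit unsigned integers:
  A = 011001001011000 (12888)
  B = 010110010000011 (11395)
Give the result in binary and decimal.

Apply ^ to each column (1 where bits differ):
  011001001011000
^ 010110010000011
-----------------
  001111011011011

Answer: 001111011011011 (7899)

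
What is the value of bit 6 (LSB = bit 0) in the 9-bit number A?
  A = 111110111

Bit 6 is the 7th from the right.
  111110111
    ^
That bit is 1.

Answer: 1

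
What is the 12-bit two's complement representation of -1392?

1. Binary of +1392:  010101110000
2. Invert bits:     101010001111
3. Add 1:           101010010000

Answer: 101010010000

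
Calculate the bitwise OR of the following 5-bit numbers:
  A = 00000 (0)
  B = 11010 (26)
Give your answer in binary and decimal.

Apply | to each column (1 where either bit is 1):
  00000
| 11010
-------
  11010

Answer: 11010 (26)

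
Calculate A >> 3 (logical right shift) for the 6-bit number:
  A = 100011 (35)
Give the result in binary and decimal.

Logical shift right by 3: drop the bottom 3 bit(s), prepend 3 zero(s) on the left.
  100011  ->  keep [100], discard [011], prepend 000
= 000100

Answer: 000100 (4)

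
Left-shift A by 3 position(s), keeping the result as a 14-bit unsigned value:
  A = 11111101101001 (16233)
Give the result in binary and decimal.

Shift left by 3: drop the top 3 bit(s), append 3 zero(s) on the right.
  11111101101001  ->  discard [111], keep [11101101001], append 000
= 11101101001000

Answer: 11101101001000 (15176)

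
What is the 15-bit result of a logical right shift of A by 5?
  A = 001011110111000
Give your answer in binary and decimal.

Logical shift right by 5: drop the bottom 5 bit(s), prepend 5 zero(s) on the left.
  001011110111000  ->  keep [0010111101], discard [11000], prepend 00000
= 000000010111101

Answer: 000000010111101 (189)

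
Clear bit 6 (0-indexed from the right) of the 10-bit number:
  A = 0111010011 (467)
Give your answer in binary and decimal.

Mask = ~(1 << 6) = 1110111111
Bit 6 of A is 1, so AND-ing with the mask clears it to 0.
  0111010011
& 1110111111
------------
  0110010011

Answer: 0110010011 (403)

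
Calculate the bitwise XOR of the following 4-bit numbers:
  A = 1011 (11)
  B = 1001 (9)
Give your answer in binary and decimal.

Apply ^ to each column (1 where bits differ):
  1011
^ 1001
------
  0010

Answer: 0010 (2)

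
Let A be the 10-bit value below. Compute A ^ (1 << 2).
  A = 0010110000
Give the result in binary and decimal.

Mask = 1 << 2 = 0000000100
Bit 2 of A is 0; XOR with the mask flips it to 1.
  0010110000
^ 0000000100
------------
  0010110100

Answer: 0010110100 (180)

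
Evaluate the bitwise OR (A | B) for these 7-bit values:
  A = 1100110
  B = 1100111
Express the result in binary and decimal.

Apply | to each column (1 where either bit is 1):
  1100110
| 1100111
---------
  1100111

Answer: 1100111 (103)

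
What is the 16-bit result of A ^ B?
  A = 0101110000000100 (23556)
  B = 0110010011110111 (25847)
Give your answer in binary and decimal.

Apply ^ to each column (1 where bits differ):
  0101110000000100
^ 0110010011110111
------------------
  0011100011110011

Answer: 0011100011110011 (14579)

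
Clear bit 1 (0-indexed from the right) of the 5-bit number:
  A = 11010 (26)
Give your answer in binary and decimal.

Mask = ~(1 << 1) = 11101
Bit 1 of A is 1, so AND-ing with the mask clears it to 0.
  11010
& 11101
-------
  11000

Answer: 11000 (24)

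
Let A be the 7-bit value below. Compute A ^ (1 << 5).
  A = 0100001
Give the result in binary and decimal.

Mask = 1 << 5 = 0100000
Bit 5 of A is 1; XOR with the mask flips it to 0.
  0100001
^ 0100000
---------
  0000001

Answer: 0000001 (1)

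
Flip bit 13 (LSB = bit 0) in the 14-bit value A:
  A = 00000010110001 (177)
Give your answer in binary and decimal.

Mask = 1 << 13 = 10000000000000
Bit 13 of A is 0; XOR with the mask flips it to 1.
  00000010110001
^ 10000000000000
----------------
  10000010110001

Answer: 10000010110001 (8369)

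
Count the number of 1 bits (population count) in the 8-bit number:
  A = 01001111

01001111
1-bits at positions (from bit 0 = LSB): 0, 1, 2, 3, 6
Count = 5

Answer: 5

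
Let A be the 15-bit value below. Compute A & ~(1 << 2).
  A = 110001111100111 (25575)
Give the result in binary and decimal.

Mask = ~(1 << 2) = 111111111111011
Bit 2 of A is 1, so AND-ing with the mask clears it to 0.
  110001111100111
& 111111111111011
-----------------
  110001111100011

Answer: 110001111100011 (25571)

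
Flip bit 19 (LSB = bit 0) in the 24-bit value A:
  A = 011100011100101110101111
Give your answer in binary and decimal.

Mask = 1 << 19 = 000010000000000000000000
Bit 19 of A is 0; XOR with the mask flips it to 1.
  011100011100101110101111
^ 000010000000000000000000
--------------------------
  011110011100101110101111

Answer: 011110011100101110101111 (7981999)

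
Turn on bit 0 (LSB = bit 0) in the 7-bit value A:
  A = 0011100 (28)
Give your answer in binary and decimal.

Mask = 1 << 0 = 0000001
Bit 0 of A is 0, so OR-ing with the mask flips it to 1.
  0011100
| 0000001
---------
  0011101

Answer: 0011101 (29)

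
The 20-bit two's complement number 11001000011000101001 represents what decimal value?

MSB is 1, so the value is negative. Find the magnitude:
1. Invert bits:  00110111100111010110
2. Add 1:        00110111100111010111  = 227799
3. Apply sign:   -227799

Answer: -227799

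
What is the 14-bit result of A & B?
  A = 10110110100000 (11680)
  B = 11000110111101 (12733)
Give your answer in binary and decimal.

Apply & to each column (1 only where both bits are 1):
  10110110100000
& 11000110111101
----------------
  10000110100000

Answer: 10000110100000 (8608)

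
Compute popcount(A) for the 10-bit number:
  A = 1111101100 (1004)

1111101100
1-bits at positions (from bit 0 = LSB): 2, 3, 5, 6, 7, 8, 9
Count = 7

Answer: 7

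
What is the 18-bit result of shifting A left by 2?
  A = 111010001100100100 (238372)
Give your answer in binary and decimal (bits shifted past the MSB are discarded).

Shift left by 2: drop the top 2 bit(s), append 2 zero(s) on the right.
  111010001100100100  ->  discard [11], keep [1010001100100100], append 00
= 101000110010010000

Answer: 101000110010010000 (167056)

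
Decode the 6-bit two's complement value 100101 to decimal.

MSB is 1, so the value is negative. Find the magnitude:
1. Invert bits:  011010
2. Add 1:        011011  = 27
3. Apply sign:   -27

Answer: -27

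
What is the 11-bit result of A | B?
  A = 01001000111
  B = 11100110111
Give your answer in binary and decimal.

Apply | to each column (1 where either bit is 1):
  01001000111
| 11100110111
-------------
  11101110111

Answer: 11101110111 (1911)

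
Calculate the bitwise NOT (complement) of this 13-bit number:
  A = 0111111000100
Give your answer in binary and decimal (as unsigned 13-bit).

Flip each bit (0->1, 1->0):
  0111111000100
  1000000111011

Answer: 1000000111011 (4155)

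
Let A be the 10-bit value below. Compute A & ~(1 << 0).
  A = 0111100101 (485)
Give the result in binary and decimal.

Mask = ~(1 << 0) = 1111111110
Bit 0 of A is 1, so AND-ing with the mask clears it to 0.
  0111100101
& 1111111110
------------
  0111100100

Answer: 0111100100 (484)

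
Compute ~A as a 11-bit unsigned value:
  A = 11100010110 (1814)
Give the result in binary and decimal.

Flip each bit (0->1, 1->0):
  11100010110
  00011101001

Answer: 00011101001 (233)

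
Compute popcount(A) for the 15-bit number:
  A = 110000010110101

110000010110101
1-bits at positions (from bit 0 = LSB): 0, 2, 4, 5, 7, 13, 14
Count = 7

Answer: 7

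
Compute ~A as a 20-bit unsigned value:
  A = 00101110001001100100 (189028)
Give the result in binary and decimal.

Flip each bit (0->1, 1->0):
  00101110001001100100
  11010001110110011011

Answer: 11010001110110011011 (859547)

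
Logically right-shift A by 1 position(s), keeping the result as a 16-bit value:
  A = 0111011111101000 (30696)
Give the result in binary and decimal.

Logical shift right by 1: drop the bottom 1 bit(s), prepend 1 zero(s) on the left.
  0111011111101000  ->  keep [011101111110100], discard [0], prepend 0
= 0011101111110100

Answer: 0011101111110100 (15348)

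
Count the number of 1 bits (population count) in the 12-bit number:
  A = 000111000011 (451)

000111000011
1-bits at positions (from bit 0 = LSB): 0, 1, 6, 7, 8
Count = 5

Answer: 5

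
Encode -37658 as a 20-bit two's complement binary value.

1. Binary of +37658:  00001001001100011010
2. Invert bits:     11110110110011100101
3. Add 1:           11110110110011100110

Answer: 11110110110011100110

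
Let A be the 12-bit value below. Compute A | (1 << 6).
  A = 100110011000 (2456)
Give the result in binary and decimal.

Mask = 1 << 6 = 000001000000
Bit 6 of A is 0, so OR-ing with the mask flips it to 1.
  100110011000
| 000001000000
--------------
  100111011000

Answer: 100111011000 (2520)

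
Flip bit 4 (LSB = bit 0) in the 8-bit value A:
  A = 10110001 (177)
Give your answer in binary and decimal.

Mask = 1 << 4 = 00010000
Bit 4 of A is 1; XOR with the mask flips it to 0.
  10110001
^ 00010000
----------
  10100001

Answer: 10100001 (161)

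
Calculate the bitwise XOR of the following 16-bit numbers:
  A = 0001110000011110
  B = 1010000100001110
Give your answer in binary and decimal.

Apply ^ to each column (1 where bits differ):
  0001110000011110
^ 1010000100001110
------------------
  1011110100010000

Answer: 1011110100010000 (48400)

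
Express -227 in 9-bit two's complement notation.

1. Binary of +227:  011100011
2. Invert bits:     100011100
3. Add 1:           100011101

Answer: 100011101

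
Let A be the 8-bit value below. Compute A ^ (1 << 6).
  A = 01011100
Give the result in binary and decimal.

Mask = 1 << 6 = 01000000
Bit 6 of A is 1; XOR with the mask flips it to 0.
  01011100
^ 01000000
----------
  00011100

Answer: 00011100 (28)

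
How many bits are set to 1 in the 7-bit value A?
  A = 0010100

0010100
1-bits at positions (from bit 0 = LSB): 2, 4
Count = 2

Answer: 2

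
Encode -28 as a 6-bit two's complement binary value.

1. Binary of +28:  011100
2. Invert bits:     100011
3. Add 1:           100100

Answer: 100100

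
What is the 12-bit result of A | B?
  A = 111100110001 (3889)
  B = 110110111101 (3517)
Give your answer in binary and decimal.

Apply | to each column (1 where either bit is 1):
  111100110001
| 110110111101
--------------
  111110111101

Answer: 111110111101 (4029)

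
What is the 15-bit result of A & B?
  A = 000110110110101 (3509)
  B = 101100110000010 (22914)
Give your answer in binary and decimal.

Apply & to each column (1 only where both bits are 1):
  000110110110101
& 101100110000010
-----------------
  000100110000000

Answer: 000100110000000 (2432)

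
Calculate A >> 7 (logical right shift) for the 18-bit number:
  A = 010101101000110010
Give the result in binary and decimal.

Logical shift right by 7: drop the bottom 7 bit(s), prepend 7 zero(s) on the left.
  010101101000110010  ->  keep [01010110100], discard [0110010], prepend 0000000
= 000000001010110100

Answer: 000000001010110100 (692)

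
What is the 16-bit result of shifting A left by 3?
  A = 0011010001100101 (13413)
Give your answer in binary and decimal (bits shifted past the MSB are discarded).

Shift left by 3: drop the top 3 bit(s), append 3 zero(s) on the right.
  0011010001100101  ->  discard [001], keep [1010001100101], append 000
= 1010001100101000

Answer: 1010001100101000 (41768)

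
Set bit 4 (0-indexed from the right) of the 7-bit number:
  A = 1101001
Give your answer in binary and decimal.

Mask = 1 << 4 = 0010000
Bit 4 of A is 0, so OR-ing with the mask flips it to 1.
  1101001
| 0010000
---------
  1111001

Answer: 1111001 (121)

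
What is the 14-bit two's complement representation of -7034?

1. Binary of +7034:  01101101111010
2. Invert bits:     10010010000101
3. Add 1:           10010010000110

Answer: 10010010000110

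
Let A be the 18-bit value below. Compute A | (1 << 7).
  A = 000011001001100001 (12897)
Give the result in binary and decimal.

Mask = 1 << 7 = 000000000010000000
Bit 7 of A is 0, so OR-ing with the mask flips it to 1.
  000011001001100001
| 000000000010000000
--------------------
  000011001011100001

Answer: 000011001011100001 (13025)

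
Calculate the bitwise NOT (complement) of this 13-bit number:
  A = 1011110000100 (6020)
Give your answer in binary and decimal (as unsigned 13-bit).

Flip each bit (0->1, 1->0):
  1011110000100
  0100001111011

Answer: 0100001111011 (2171)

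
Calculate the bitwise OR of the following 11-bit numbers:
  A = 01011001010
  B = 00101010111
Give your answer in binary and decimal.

Apply | to each column (1 where either bit is 1):
  01011001010
| 00101010111
-------------
  01111011111

Answer: 01111011111 (991)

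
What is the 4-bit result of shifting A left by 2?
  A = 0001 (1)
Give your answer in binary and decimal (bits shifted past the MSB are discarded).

Shift left by 2: drop the top 2 bit(s), append 2 zero(s) on the right.
  0001  ->  discard [00], keep [01], append 00
= 0100

Answer: 0100 (4)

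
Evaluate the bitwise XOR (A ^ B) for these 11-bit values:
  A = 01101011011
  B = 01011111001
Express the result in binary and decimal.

Apply ^ to each column (1 where bits differ):
  01101011011
^ 01011111001
-------------
  00110100010

Answer: 00110100010 (418)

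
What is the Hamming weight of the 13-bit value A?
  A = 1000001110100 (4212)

1000001110100
1-bits at positions (from bit 0 = LSB): 2, 4, 5, 6, 12
Count = 5

Answer: 5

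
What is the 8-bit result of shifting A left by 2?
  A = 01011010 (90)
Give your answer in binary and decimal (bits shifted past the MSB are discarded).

Shift left by 2: drop the top 2 bit(s), append 2 zero(s) on the right.
  01011010  ->  discard [01], keep [011010], append 00
= 01101000

Answer: 01101000 (104)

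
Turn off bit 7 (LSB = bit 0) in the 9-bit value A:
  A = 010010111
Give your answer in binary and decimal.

Mask = ~(1 << 7) = 101111111
Bit 7 of A is 1, so AND-ing with the mask clears it to 0.
  010010111
& 101111111
-----------
  000010111

Answer: 000010111 (23)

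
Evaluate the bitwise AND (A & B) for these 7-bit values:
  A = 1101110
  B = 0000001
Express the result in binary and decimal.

Apply & to each column (1 only where both bits are 1):
  1101110
& 0000001
---------
  0000000

Answer: 0000000 (0)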